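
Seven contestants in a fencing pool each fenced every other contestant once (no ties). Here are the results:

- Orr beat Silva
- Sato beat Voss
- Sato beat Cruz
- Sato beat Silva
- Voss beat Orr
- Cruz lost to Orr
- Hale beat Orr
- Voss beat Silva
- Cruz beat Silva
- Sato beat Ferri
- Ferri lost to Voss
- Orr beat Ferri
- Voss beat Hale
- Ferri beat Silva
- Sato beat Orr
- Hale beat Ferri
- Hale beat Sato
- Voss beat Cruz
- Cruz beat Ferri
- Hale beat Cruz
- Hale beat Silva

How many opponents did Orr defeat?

3

Orr's results: beat Silva, Cruz, Ferri; lost to Voss, Sato, Hale.
That is 3 wins.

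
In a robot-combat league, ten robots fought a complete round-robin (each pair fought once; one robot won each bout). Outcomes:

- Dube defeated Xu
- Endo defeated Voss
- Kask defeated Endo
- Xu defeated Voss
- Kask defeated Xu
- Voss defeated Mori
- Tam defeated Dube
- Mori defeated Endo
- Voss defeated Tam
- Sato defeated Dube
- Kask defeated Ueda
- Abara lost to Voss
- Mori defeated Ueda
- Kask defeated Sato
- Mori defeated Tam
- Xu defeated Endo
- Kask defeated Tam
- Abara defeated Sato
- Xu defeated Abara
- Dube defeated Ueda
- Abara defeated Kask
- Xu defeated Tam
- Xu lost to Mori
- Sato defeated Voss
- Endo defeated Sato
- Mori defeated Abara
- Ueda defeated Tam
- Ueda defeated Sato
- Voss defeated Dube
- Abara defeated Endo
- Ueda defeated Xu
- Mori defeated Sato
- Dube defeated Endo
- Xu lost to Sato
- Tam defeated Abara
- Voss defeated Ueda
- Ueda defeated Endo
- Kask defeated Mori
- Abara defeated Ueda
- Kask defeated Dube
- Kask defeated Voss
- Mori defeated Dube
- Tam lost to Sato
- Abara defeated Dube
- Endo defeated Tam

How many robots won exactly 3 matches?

Win totals: Xu 4, Endo 3, Voss 5, Kask 8, Sato 4, Abara 5, Dube 3, Ueda 4, Tam 2, Mori 7.
Exactly 3: Endo, Dube — 2 robots.

2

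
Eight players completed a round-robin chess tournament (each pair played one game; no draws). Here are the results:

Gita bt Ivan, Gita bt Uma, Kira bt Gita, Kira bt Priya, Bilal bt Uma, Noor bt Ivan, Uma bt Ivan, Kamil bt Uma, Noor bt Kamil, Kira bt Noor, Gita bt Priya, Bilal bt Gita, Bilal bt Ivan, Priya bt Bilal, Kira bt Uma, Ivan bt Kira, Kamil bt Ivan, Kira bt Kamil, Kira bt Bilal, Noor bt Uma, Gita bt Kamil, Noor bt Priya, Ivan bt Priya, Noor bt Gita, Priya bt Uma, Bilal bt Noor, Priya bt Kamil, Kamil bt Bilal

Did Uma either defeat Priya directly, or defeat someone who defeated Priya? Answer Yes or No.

Uma did not beat Priya directly.
Uma beat Ivan. Of those, Ivan beat Priya.

Yes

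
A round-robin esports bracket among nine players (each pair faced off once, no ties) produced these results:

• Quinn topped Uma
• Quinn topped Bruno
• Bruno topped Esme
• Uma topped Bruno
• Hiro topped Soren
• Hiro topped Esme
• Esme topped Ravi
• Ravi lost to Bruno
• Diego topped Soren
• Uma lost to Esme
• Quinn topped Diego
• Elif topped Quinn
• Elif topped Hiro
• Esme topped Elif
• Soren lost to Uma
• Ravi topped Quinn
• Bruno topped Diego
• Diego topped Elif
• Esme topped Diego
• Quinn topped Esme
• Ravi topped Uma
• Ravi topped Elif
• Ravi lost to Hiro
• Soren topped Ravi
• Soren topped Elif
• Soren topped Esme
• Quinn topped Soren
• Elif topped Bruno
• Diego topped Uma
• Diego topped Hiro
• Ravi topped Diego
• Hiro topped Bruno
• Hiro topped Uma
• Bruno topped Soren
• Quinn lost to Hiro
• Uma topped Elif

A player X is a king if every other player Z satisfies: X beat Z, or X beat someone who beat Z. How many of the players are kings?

Quinn reaches everyone (king).
Uma reaches everyone (king).
Soren reaches everyone (king).
Bruno reaches everyone (king).
Esme reaches everyone (king).
Hiro reaches everyone (king).
Elif reaches everyone (king).
Ravi reaches everyone (king).
Diego reaches everyone (king).
Kings: Quinn, Uma, Soren, Bruno, Esme, Hiro, Elif, Ravi, Diego — 9.

9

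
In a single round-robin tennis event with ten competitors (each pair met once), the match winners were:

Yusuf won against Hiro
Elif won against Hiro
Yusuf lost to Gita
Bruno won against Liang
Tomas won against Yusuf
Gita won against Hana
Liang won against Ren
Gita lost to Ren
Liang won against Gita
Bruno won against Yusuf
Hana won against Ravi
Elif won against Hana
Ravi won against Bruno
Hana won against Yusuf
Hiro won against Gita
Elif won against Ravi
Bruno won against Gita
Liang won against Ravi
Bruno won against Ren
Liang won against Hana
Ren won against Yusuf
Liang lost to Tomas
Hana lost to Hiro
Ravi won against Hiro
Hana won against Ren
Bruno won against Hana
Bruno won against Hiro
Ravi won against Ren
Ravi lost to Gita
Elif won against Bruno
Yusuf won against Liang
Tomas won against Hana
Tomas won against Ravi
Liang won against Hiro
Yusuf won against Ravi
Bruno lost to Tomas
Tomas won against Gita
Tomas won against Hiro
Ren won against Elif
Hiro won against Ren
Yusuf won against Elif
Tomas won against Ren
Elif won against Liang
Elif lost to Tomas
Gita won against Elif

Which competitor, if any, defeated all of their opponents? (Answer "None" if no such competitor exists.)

Tomas

Tomas has 9 wins out of 9 opponents — a perfect record.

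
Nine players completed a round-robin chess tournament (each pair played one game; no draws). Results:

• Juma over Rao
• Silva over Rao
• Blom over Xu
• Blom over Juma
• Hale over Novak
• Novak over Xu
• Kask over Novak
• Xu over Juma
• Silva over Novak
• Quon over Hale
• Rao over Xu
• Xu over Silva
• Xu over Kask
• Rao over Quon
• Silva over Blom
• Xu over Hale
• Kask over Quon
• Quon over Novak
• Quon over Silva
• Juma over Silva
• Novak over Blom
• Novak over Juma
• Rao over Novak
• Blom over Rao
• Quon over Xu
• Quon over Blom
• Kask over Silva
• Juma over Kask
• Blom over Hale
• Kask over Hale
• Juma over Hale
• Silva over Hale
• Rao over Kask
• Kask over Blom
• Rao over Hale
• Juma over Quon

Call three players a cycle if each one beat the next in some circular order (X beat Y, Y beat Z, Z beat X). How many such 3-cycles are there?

23

Win totals: Juma 5, Quon 5, Silva 4, Xu 4, Blom 4, Novak 3, Kask 5, Hale 1, Rao 5.
A player with w wins dominates both others in C(w,2) triples; summing gives 10 + 10 + 6 + 6 + 6 + 3 + 10 + 0 + 10 = 61 transitive triples.
Total triples C(9,3) = 84, so cyclic triples = 84 − 61 = 23.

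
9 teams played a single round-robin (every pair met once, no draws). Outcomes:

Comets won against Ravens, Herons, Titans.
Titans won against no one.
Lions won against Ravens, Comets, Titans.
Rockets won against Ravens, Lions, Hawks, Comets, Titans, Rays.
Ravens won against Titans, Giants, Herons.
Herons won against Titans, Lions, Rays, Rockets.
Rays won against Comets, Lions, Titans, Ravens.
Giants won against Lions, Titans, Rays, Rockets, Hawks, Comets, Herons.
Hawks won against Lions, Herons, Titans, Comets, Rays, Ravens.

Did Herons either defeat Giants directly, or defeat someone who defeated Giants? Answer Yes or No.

Herons did not beat Giants directly.
Herons beat Rays, Lions, Titans, Rockets, but each of them lost to Giants. No two-step path.

No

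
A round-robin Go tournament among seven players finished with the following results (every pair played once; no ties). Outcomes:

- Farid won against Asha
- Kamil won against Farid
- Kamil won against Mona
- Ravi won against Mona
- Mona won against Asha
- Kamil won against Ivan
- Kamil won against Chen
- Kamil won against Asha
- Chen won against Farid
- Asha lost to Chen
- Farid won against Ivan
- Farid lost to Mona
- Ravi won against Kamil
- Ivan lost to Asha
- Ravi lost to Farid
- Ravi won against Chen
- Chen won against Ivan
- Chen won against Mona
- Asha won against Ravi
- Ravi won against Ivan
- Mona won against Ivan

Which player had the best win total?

Win totals: Farid 3, Kamil 5, Ivan 0, Ravi 4, Asha 2, Mona 3, Chen 4.
Kamil leads with 5 wins (next highest: 4).

Kamil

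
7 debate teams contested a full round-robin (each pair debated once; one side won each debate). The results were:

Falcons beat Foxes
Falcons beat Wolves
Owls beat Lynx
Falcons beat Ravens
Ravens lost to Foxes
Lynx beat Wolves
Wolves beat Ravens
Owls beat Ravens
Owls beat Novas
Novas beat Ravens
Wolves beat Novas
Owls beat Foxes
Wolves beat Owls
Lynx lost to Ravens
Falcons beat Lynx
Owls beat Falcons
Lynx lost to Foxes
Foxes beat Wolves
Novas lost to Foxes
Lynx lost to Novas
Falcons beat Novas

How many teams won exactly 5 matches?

Win totals: Lynx 1, Ravens 1, Owls 5, Novas 2, Falcons 5, Foxes 4, Wolves 3.
Exactly 5: Owls, Falcons — 2 teams.

2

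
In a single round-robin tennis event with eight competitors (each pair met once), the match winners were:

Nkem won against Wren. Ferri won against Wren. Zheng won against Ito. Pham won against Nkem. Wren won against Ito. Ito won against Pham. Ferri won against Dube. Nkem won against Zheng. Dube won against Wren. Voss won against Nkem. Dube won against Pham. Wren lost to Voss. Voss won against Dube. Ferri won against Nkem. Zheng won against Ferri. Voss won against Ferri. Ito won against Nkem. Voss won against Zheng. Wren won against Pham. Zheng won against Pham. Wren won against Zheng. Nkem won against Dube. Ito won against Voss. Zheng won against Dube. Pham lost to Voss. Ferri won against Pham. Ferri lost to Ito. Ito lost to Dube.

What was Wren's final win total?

3

Wren's results: beat Zheng, Pham, Ito; lost to Dube, Voss, Nkem, Ferri.
That is 3 wins.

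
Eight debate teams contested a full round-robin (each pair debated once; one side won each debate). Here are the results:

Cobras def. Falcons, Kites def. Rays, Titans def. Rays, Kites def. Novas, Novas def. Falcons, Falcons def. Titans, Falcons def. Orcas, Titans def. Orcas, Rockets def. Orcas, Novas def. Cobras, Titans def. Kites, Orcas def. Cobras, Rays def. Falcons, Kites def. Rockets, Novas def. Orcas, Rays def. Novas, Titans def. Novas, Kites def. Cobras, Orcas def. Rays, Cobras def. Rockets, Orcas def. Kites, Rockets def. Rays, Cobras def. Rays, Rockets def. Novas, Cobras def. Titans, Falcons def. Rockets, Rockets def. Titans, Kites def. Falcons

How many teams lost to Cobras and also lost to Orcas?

Cobras beat: Titans, Falcons, Rockets, Rays.
Orcas beat: Kites, Rays, Cobras.
Both beat: Rays — 1.

1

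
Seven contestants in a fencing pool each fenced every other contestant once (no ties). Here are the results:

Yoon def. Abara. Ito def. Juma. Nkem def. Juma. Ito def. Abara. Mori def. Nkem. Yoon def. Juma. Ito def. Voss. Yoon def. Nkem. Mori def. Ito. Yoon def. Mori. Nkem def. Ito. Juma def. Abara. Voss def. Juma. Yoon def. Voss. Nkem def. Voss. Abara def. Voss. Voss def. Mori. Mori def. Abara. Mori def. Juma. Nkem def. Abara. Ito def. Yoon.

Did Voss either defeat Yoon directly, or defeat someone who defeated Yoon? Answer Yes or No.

No

Voss did not beat Yoon directly.
Voss beat Mori, Juma, but each of them lost to Yoon. No two-step path.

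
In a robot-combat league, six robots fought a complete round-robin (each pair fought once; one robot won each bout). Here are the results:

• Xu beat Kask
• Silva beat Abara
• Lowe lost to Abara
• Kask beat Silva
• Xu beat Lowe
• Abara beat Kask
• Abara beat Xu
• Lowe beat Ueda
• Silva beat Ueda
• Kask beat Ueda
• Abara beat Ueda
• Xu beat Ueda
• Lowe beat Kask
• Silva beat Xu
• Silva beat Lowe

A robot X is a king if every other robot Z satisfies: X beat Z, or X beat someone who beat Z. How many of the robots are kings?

Silva reaches everyone (king).
Kask reaches everyone (king).
Ueda cannot reach Silva, Kask, Abara, Xu, Lowe in two steps.
Abara reaches everyone (king).
Xu cannot reach Abara in two steps.
Lowe cannot reach Abara, Xu in two steps.
Kings: Silva, Kask, Abara — 3.

3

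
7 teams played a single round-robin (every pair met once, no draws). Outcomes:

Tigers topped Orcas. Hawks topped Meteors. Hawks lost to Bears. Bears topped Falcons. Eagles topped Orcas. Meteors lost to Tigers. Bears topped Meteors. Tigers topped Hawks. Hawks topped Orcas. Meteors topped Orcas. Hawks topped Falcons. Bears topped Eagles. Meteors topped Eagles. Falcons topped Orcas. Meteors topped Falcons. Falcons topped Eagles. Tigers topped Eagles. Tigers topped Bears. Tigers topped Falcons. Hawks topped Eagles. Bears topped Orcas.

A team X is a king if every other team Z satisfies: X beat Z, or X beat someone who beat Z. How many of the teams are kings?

1

Eagles cannot reach Bears, Hawks, Meteors, Falcons, Tigers in two steps.
Bears cannot reach Tigers in two steps.
Hawks cannot reach Bears, Tigers in two steps.
Orcas cannot reach Eagles, Bears, Hawks, Meteors, Falcons, Tigers in two steps.
Meteors cannot reach Bears, Hawks, Tigers in two steps.
Falcons cannot reach Bears, Hawks, Meteors, Tigers in two steps.
Tigers reaches everyone (king).
Kings: Tigers — 1.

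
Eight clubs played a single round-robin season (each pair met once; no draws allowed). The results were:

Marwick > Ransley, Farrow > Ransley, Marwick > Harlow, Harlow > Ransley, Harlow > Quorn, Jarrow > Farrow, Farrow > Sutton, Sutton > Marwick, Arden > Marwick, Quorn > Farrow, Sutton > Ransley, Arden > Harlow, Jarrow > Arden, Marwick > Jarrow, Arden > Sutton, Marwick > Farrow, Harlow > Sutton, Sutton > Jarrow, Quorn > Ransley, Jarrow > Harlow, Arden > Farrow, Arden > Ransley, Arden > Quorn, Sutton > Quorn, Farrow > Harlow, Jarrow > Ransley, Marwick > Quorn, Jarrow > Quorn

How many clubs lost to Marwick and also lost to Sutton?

3

Marwick beat: Jarrow, Quorn, Farrow, Harlow, Ransley.
Sutton beat: Jarrow, Marwick, Quorn, Ransley.
Both beat: Jarrow, Quorn, Ransley — 3.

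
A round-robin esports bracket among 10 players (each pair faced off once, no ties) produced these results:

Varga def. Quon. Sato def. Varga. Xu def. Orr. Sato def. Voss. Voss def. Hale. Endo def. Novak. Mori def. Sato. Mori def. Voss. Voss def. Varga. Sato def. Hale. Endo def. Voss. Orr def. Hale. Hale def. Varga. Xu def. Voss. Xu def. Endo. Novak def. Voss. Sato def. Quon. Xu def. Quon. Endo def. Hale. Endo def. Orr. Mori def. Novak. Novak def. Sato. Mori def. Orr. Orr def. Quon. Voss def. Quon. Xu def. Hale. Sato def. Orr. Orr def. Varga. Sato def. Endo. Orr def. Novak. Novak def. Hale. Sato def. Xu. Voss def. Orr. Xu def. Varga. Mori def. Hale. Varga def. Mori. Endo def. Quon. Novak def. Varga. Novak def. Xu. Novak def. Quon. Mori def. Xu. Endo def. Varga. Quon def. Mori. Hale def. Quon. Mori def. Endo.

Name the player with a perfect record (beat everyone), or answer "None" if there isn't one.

None

Highest win total is Sato with 7 (out of 9 possible).
Sato lost to Novak, Mori, so no player went undefeated.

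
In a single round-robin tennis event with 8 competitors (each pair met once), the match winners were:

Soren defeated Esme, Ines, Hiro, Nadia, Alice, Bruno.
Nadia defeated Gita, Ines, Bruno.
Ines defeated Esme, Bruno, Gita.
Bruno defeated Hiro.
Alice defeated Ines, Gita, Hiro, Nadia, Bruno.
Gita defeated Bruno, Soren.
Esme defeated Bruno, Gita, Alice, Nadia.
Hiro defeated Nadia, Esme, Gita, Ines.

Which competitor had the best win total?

Soren

Win totals: Nadia 3, Esme 4, Hiro 4, Soren 6, Gita 2, Alice 5, Bruno 1, Ines 3.
Soren leads with 6 wins (next highest: 5).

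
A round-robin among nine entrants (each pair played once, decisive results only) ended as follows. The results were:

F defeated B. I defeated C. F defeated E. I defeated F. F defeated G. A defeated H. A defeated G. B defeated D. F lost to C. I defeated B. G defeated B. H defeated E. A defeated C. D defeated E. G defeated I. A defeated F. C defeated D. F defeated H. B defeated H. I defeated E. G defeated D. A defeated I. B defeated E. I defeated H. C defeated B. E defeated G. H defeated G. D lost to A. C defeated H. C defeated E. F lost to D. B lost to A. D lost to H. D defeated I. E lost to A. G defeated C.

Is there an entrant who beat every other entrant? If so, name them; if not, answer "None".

A

A has 8 wins out of 8 opponents — a perfect record.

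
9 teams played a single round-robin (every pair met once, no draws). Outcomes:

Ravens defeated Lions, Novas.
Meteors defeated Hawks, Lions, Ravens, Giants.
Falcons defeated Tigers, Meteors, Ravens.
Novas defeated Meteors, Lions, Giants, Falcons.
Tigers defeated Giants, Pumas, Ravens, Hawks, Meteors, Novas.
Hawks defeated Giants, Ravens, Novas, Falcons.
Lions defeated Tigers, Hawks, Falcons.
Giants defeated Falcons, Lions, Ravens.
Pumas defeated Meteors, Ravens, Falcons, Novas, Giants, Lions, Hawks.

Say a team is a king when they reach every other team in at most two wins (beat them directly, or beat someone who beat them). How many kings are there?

Falcons reaches everyone (king).
Novas cannot reach Pumas in two steps.
Lions reaches everyone (king).
Meteors cannot reach Pumas in two steps.
Ravens cannot reach Pumas in two steps.
Pumas reaches everyone (king).
Giants cannot reach Pumas in two steps.
Hawks cannot reach Pumas in two steps.
Tigers reaches everyone (king).
Kings: Falcons, Lions, Pumas, Tigers — 4.

4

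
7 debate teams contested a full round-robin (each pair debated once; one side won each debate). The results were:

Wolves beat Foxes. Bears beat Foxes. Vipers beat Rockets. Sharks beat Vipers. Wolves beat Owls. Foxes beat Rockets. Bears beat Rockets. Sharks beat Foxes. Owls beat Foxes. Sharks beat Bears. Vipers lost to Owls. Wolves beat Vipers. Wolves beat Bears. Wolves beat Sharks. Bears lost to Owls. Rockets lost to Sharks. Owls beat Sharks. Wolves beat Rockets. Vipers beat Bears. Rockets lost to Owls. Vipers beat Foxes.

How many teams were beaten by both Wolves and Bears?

Wolves beat: Vipers, Owls, Bears, Foxes, Rockets, Sharks.
Bears beat: Foxes, Rockets.
Both beat: Foxes, Rockets — 2.

2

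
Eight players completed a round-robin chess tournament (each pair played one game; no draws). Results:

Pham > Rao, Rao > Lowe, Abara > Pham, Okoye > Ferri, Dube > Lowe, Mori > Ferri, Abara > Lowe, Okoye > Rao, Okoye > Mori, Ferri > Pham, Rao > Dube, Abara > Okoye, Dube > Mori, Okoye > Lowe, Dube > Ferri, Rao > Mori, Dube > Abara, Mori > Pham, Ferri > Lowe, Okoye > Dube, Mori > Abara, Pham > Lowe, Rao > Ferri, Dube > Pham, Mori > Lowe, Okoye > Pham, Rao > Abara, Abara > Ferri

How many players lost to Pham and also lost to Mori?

1

Pham beat: Rao, Lowe.
Mori beat: Pham, Lowe, Abara, Ferri.
Both beat: Lowe — 1.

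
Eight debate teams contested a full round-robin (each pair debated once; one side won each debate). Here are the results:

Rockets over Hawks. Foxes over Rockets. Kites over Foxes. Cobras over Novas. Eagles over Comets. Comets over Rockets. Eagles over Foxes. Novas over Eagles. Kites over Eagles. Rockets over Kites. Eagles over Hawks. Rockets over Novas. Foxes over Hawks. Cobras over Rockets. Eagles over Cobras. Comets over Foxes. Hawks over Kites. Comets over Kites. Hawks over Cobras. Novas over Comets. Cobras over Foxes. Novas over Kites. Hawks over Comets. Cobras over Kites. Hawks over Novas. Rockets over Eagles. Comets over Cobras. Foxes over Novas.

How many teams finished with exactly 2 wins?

Win totals: Hawks 4, Comets 4, Novas 3, Foxes 3, Eagles 4, Rockets 4, Kites 2, Cobras 4.
Exactly 2: Kites — 1 team.

1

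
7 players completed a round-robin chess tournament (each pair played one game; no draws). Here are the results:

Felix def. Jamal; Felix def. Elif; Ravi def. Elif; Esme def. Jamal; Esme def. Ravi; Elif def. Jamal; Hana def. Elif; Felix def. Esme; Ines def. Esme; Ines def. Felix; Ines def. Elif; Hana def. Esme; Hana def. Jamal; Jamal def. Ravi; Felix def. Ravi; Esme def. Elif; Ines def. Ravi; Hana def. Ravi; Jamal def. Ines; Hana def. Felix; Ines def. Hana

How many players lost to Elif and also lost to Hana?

1

Elif beat: Jamal.
Hana beat: Elif, Esme, Jamal, Ravi, Felix.
Both beat: Jamal — 1.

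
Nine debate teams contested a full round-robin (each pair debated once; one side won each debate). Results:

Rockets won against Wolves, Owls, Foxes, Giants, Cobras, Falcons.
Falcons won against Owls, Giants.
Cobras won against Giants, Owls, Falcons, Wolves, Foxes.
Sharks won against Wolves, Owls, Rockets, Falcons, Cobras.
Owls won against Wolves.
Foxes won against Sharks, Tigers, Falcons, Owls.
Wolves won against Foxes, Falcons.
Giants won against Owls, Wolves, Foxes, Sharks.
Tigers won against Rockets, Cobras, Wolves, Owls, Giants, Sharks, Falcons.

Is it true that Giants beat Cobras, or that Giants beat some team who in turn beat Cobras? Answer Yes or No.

Giants did not beat Cobras directly.
Giants beat Wolves, Foxes, Owls, Sharks. Of those, Sharks beat Cobras.

Yes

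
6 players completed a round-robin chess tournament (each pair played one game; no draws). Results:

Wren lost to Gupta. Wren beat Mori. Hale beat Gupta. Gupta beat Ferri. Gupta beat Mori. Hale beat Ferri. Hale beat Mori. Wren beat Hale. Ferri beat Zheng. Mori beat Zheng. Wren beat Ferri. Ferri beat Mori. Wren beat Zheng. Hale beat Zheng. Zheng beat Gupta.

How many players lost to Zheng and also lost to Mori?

0

Zheng beat: Gupta.
Mori beat: Zheng.
No one was beaten by both.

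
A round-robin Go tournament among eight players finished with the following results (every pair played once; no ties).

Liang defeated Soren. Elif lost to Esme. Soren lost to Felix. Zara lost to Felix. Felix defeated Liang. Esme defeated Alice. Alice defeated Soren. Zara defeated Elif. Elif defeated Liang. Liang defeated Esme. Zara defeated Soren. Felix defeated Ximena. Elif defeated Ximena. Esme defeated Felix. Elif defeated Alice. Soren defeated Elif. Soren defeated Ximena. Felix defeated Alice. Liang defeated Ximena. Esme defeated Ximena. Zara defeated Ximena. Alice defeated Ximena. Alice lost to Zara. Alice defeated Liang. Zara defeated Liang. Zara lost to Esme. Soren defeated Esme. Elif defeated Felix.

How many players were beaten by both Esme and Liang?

1

Esme beat: Ximena, Alice, Felix, Zara, Elif.
Liang beat: Ximena, Esme, Soren.
Both beat: Ximena — 1.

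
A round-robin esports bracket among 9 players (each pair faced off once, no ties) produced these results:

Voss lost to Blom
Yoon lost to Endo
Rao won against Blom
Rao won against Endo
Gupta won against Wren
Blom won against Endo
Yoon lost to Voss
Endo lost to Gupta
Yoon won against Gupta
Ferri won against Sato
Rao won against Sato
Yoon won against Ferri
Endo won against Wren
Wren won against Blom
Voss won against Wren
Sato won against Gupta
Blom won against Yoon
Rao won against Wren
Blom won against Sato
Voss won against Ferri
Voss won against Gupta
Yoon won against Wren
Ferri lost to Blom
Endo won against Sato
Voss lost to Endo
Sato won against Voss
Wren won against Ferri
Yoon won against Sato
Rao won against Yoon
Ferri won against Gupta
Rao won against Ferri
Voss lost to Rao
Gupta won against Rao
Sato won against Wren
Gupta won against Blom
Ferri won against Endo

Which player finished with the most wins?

Win totals: Endo 4, Sato 3, Yoon 4, Voss 4, Rao 7, Gupta 4, Wren 2, Blom 5, Ferri 3.
Rao leads with 7 wins (next highest: 5).

Rao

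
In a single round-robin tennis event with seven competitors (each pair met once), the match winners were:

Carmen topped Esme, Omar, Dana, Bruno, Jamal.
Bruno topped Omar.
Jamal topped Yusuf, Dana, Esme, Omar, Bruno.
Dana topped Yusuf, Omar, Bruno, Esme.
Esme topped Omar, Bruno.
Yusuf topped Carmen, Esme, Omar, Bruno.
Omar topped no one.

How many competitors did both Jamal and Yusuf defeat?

3

Jamal beat: Yusuf, Dana, Omar, Esme, Bruno.
Yusuf beat: Omar, Carmen, Esme, Bruno.
Both beat: Omar, Esme, Bruno — 3.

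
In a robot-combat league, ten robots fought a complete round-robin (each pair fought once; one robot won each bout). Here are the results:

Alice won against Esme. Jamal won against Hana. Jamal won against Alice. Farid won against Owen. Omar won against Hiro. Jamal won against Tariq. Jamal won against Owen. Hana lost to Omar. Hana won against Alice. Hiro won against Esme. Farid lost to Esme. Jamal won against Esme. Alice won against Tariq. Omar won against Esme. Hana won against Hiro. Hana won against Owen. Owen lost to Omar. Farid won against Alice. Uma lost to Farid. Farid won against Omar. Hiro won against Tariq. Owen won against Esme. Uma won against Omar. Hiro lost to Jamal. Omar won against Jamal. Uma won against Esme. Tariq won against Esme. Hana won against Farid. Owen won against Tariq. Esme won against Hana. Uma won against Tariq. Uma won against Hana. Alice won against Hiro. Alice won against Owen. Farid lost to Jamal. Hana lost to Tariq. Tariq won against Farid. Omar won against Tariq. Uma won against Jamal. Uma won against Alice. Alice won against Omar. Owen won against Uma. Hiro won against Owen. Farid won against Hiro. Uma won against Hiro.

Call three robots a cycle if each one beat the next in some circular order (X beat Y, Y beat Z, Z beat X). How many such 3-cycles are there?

Win totals: Farid 5, Esme 2, Tariq 3, Omar 6, Jamal 7, Hiro 3, Uma 7, Hana 4, Alice 5, Owen 3.
A robot with w wins dominates both others in C(w,2) triples; summing gives 10 + 1 + 3 + 15 + 21 + 3 + 21 + 6 + 10 + 3 = 93 transitive triples.
Total triples C(10,3) = 120, so cyclic triples = 120 − 93 = 27.

27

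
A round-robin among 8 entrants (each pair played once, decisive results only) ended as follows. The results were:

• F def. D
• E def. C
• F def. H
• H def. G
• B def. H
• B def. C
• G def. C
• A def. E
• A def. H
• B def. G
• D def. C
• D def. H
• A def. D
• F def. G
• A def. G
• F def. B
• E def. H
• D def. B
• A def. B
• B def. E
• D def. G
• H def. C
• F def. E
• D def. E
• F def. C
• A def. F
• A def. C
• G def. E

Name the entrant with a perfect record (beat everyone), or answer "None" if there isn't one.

A has 7 wins out of 7 opponents — a perfect record.

A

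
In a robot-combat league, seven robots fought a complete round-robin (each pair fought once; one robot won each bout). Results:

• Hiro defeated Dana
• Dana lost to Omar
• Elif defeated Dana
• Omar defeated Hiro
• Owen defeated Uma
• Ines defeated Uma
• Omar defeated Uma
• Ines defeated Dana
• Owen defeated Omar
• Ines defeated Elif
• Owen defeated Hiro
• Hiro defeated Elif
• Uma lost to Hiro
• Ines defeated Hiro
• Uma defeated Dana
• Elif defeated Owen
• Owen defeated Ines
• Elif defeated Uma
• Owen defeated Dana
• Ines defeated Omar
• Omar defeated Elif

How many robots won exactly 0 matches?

Win totals: Dana 0, Uma 1, Owen 5, Omar 4, Hiro 3, Elif 3, Ines 5.
Exactly 0: Dana — 1 robot.

1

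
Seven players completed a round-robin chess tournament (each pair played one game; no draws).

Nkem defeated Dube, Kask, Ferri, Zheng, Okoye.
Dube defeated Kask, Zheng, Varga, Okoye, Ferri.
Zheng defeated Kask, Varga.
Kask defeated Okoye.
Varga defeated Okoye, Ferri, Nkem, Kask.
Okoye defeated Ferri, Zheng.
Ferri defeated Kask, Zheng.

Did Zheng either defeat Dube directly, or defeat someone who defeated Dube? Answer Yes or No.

No

Zheng did not beat Dube directly.
Zheng beat Kask, Varga, but each of them lost to Dube. No two-step path.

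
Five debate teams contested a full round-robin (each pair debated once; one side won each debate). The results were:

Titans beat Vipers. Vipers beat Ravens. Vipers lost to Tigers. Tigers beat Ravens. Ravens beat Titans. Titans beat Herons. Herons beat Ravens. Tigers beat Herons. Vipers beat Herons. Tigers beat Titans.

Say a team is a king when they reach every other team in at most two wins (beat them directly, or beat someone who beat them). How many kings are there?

Titans cannot reach Tigers in two steps.
Ravens cannot reach Tigers in two steps.
Tigers reaches everyone (king).
Vipers cannot reach Tigers in two steps.
Herons cannot reach Tigers, Vipers in two steps.
Kings: Tigers — 1.

1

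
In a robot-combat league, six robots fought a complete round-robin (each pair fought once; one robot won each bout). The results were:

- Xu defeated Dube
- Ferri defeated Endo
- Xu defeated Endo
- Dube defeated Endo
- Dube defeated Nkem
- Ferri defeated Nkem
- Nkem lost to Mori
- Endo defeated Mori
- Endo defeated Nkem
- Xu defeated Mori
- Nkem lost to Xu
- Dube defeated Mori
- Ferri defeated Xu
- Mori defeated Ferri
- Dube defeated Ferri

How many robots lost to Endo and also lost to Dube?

Endo beat: Nkem, Mori.
Dube beat: Ferri, Nkem, Mori, Endo.
Both beat: Nkem, Mori — 2.

2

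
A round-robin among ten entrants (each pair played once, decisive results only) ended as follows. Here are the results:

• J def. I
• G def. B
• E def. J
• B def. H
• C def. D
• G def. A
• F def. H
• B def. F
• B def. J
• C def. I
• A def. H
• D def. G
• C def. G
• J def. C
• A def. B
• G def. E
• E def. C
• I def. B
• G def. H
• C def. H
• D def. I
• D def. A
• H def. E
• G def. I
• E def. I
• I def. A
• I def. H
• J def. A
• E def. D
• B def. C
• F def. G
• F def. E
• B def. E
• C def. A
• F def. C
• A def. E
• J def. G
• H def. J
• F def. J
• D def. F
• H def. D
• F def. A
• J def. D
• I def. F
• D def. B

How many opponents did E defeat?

E's results: beat C, D, I, J; lost to A, B, F, G, H.
That is 4 wins.

4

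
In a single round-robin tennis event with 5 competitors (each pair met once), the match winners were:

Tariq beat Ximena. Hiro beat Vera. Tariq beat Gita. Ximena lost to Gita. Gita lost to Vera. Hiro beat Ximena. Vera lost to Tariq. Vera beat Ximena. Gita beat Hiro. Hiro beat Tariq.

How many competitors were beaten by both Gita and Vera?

Gita beat: Hiro, Ximena.
Vera beat: Gita, Ximena.
Both beat: Ximena — 1.

1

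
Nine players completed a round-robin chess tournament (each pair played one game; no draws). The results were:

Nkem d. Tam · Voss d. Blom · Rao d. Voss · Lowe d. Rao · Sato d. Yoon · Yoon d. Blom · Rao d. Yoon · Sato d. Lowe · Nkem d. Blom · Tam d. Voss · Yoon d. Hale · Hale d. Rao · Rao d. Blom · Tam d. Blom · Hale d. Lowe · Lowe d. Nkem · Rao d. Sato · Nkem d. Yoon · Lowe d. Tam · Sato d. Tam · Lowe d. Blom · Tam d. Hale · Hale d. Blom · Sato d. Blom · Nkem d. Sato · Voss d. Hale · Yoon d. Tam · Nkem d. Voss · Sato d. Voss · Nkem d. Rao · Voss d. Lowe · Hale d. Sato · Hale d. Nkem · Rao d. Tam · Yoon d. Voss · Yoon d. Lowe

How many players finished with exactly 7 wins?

0

Win totals: Yoon 5, Tam 3, Voss 3, Nkem 6, Lowe 4, Blom 0, Sato 5, Rao 5, Hale 5.
No player has exactly 7 wins.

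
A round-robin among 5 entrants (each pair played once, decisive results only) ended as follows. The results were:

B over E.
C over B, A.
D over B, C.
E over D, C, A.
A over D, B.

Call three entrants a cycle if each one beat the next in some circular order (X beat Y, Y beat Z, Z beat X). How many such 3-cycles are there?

Of the C(5,3) = 10 triples, the cyclic ones are: {A, B, E}; {A, C, D}; {B, C, E}; {B, D, E}.
That is 4.

4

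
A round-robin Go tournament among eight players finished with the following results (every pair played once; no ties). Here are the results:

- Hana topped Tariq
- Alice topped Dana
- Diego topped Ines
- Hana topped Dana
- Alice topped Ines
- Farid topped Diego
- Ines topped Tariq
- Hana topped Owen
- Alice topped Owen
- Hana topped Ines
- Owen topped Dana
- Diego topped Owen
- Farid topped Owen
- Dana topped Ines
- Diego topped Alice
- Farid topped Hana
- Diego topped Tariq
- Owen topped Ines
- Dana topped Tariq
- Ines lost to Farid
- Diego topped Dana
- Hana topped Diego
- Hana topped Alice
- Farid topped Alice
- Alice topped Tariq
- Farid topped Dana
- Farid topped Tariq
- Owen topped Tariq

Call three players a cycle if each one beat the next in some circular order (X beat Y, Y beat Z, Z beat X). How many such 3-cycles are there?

Win totals: Tariq 0, Alice 4, Dana 2, Hana 6, Owen 3, Diego 5, Farid 7, Ines 1.
A player with w wins dominates both others in C(w,2) triples; summing gives 0 + 6 + 1 + 15 + 3 + 10 + 21 + 0 = 56 transitive triples.
Total triples C(8,3) = 56, so cyclic triples = 56 − 56 = 0.

0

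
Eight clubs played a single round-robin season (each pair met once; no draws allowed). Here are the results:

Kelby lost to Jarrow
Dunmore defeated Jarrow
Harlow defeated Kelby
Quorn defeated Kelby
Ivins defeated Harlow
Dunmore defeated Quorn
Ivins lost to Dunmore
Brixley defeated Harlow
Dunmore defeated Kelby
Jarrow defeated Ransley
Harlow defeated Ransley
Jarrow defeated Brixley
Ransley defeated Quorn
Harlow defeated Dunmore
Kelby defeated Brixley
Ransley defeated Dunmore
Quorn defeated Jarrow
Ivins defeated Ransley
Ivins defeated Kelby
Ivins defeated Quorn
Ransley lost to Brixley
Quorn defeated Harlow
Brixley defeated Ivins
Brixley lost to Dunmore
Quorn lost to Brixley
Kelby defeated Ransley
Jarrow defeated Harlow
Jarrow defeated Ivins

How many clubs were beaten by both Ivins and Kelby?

1

Ivins beat: Ransley, Kelby, Quorn, Harlow.
Kelby beat: Ransley, Brixley.
Both beat: Ransley — 1.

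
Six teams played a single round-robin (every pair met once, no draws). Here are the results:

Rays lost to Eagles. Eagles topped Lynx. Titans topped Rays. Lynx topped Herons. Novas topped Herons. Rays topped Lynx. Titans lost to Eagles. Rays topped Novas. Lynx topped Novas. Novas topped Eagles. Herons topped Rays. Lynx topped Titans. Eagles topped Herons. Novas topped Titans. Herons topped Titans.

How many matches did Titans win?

Titans' results: beat Rays; lost to Novas, Herons, Lynx, Eagles.
That is 1 win.

1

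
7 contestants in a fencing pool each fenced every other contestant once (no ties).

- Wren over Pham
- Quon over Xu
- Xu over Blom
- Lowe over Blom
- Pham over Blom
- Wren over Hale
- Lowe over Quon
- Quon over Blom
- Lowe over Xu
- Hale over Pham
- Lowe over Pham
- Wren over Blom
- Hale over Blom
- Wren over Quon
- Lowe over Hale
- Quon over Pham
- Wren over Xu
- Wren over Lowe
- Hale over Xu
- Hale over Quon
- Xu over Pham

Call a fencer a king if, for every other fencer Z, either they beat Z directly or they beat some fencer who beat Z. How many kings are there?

Xu cannot reach Lowe, Quon, Wren, Hale in two steps.
Lowe cannot reach Wren in two steps.
Pham cannot reach Xu, Lowe, Quon, Wren, Hale in two steps.
Blom cannot reach Xu, Lowe, Pham, Quon, Wren, Hale in two steps.
Quon cannot reach Lowe, Wren, Hale in two steps.
Wren reaches everyone (king).
Hale cannot reach Lowe, Wren in two steps.
Kings: Wren — 1.

1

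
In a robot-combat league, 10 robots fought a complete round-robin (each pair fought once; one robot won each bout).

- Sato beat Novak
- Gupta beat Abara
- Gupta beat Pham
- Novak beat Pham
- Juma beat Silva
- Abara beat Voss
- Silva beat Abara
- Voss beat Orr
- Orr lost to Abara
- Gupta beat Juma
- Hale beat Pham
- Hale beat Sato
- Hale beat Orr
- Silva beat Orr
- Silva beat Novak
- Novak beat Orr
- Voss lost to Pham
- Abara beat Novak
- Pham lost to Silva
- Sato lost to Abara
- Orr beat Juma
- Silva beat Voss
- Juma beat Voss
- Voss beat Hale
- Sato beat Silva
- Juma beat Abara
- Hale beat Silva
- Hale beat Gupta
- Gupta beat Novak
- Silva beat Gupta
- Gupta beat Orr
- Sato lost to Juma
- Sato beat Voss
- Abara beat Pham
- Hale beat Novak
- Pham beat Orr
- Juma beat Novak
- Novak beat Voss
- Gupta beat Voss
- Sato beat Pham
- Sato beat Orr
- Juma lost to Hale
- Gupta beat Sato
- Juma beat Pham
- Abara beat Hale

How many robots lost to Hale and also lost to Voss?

1

Hale beat: Sato, Pham, Juma, Silva, Orr, Novak, Gupta.
Voss beat: Hale, Orr.
Both beat: Orr — 1.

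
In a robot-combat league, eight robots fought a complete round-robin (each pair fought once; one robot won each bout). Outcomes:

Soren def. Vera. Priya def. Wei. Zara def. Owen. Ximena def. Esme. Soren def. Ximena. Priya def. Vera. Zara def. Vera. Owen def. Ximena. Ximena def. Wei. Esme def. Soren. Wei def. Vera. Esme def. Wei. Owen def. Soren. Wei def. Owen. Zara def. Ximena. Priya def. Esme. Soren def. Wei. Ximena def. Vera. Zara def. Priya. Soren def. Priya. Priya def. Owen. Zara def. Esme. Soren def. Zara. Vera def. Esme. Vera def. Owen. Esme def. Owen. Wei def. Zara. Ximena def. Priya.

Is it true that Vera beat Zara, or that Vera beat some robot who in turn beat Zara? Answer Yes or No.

Vera did not beat Zara directly.
Vera beat Owen, Esme, but each of them lost to Zara. No two-step path.

No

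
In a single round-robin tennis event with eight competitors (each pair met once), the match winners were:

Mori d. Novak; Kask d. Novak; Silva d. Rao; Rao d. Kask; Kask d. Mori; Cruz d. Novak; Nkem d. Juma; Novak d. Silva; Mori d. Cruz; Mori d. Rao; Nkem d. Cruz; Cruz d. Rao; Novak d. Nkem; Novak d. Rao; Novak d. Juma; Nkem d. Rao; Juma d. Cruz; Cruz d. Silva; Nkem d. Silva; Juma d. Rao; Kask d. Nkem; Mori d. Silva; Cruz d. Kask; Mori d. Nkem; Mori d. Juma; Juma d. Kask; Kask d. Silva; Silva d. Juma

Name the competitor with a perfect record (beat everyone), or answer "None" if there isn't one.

Highest win total is Mori with 6 (out of 7 possible).
Mori lost to Kask, so no competitor went undefeated.

None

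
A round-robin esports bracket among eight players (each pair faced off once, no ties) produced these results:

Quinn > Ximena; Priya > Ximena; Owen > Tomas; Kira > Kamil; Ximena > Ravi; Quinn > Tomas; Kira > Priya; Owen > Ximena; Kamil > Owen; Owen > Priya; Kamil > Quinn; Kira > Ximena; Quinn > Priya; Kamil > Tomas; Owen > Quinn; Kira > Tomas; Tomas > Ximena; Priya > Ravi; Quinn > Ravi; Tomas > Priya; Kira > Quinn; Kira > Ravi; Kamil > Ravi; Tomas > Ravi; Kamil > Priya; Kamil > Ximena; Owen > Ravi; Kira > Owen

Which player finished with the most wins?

Kira

Win totals: Tomas 3, Priya 2, Owen 5, Ximena 1, Ravi 0, Kamil 6, Quinn 4, Kira 7.
Kira leads with 7 wins (next highest: 6).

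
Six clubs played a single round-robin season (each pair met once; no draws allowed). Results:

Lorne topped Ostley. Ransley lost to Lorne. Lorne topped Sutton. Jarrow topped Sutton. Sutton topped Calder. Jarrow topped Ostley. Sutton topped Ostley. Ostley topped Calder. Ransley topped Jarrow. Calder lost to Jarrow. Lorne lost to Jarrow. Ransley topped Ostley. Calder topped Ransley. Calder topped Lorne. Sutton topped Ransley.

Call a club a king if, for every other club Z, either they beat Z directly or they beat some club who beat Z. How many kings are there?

Ransley reaches everyone (king).
Ostley cannot reach Jarrow, Sutton in two steps.
Calder reaches everyone (king).
Jarrow reaches everyone (king).
Lorne reaches everyone (king).
Sutton reaches everyone (king).
Kings: Ransley, Calder, Jarrow, Lorne, Sutton — 5.

5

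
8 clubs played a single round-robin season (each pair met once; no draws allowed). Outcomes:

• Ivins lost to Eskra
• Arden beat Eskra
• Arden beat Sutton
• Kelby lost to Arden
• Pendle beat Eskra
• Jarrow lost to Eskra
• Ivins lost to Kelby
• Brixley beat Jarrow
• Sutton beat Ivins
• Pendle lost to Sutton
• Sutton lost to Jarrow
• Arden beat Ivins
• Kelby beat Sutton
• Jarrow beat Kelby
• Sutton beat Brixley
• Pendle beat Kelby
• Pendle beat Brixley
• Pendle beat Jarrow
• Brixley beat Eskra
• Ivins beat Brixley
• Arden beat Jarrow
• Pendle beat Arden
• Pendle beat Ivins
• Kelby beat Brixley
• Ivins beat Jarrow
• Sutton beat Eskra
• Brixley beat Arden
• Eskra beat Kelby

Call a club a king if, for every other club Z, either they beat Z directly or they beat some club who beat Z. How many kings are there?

4

Arden reaches everyone (king).
Sutton reaches everyone (king).
Ivins cannot reach Pendle in two steps.
Jarrow cannot reach Arden in two steps.
Brixley cannot reach Pendle in two steps.
Pendle reaches everyone (king).
Eskra cannot reach Arden, Pendle in two steps.
Kelby reaches everyone (king).
Kings: Arden, Sutton, Pendle, Kelby — 4.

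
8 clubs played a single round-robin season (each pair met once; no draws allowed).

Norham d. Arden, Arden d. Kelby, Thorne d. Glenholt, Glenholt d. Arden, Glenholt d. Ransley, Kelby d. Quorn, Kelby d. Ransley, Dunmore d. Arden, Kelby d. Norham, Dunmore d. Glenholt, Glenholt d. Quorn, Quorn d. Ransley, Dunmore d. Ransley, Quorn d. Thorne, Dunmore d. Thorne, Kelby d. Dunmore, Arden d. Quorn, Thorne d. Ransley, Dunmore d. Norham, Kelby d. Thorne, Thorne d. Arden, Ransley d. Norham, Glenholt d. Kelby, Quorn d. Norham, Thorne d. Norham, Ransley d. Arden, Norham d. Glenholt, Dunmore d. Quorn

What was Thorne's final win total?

4

Thorne's results: beat Glenholt, Ransley, Arden, Norham; lost to Dunmore, Kelby, Quorn.
That is 4 wins.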